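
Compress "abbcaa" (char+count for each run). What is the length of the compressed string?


Input: abbcaa
Runs:
  'a' x 1 => "a1"
  'b' x 2 => "b2"
  'c' x 1 => "c1"
  'a' x 2 => "a2"
Compressed: "a1b2c1a2"
Compressed length: 8

8


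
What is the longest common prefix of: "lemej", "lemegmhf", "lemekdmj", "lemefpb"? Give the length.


Words: lemej, lemegmhf, lemekdmj, lemefpb
  Position 0: all 'l' => match
  Position 1: all 'e' => match
  Position 2: all 'm' => match
  Position 3: all 'e' => match
  Position 4: ('j', 'g', 'k', 'f') => mismatch, stop
LCP = "leme" (length 4)

4


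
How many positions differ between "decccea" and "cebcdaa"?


Comparing "decccea" and "cebcdaa" position by position:
  Position 0: 'd' vs 'c' => DIFFER
  Position 1: 'e' vs 'e' => same
  Position 2: 'c' vs 'b' => DIFFER
  Position 3: 'c' vs 'c' => same
  Position 4: 'c' vs 'd' => DIFFER
  Position 5: 'e' vs 'a' => DIFFER
  Position 6: 'a' vs 'a' => same
Positions that differ: 4

4


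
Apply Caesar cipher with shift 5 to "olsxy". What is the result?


Caesar cipher: shift "olsxy" by 5
  'o' (pos 14) + 5 = pos 19 = 't'
  'l' (pos 11) + 5 = pos 16 = 'q'
  's' (pos 18) + 5 = pos 23 = 'x'
  'x' (pos 23) + 5 = pos 2 = 'c'
  'y' (pos 24) + 5 = pos 3 = 'd'
Result: tqxcd

tqxcd


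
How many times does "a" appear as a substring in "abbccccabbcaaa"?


Searching for "a" in "abbccccabbcaaa"
Scanning each position:
  Position 0: "a" => MATCH
  Position 1: "b" => no
  Position 2: "b" => no
  Position 3: "c" => no
  Position 4: "c" => no
  Position 5: "c" => no
  Position 6: "c" => no
  Position 7: "a" => MATCH
  Position 8: "b" => no
  Position 9: "b" => no
  Position 10: "c" => no
  Position 11: "a" => MATCH
  Position 12: "a" => MATCH
  Position 13: "a" => MATCH
Total occurrences: 5

5


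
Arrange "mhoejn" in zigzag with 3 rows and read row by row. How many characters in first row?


Zigzag "mhoejn" into 3 rows:
Placing characters:
  'm' => row 0
  'h' => row 1
  'o' => row 2
  'e' => row 1
  'j' => row 0
  'n' => row 1
Rows:
  Row 0: "mj"
  Row 1: "hen"
  Row 2: "o"
First row length: 2

2


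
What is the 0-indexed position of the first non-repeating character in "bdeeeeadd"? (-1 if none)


Input: bdeeeeadd
Character frequencies:
  'a': 1
  'b': 1
  'd': 3
  'e': 4
Scanning left to right for freq == 1:
  Position 0 ('b'): unique! => answer = 0

0


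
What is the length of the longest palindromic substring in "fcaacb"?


Input: "fcaacb"
Checking substrings for palindromes:
  [1:5] "caac" (len 4) => palindrome
  [2:4] "aa" (len 2) => palindrome
Longest palindromic substring: "caac" with length 4

4


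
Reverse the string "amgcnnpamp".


Input: amgcnnpamp
Reading characters right to left:
  Position 9: 'p'
  Position 8: 'm'
  Position 7: 'a'
  Position 6: 'p'
  Position 5: 'n'
  Position 4: 'n'
  Position 3: 'c'
  Position 2: 'g'
  Position 1: 'm'
  Position 0: 'a'
Reversed: pmapnncgma

pmapnncgma


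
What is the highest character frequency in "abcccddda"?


Input: abcccddda
Character counts:
  'a': 2
  'b': 1
  'c': 3
  'd': 3
Maximum frequency: 3

3


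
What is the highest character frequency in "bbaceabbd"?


Input: bbaceabbd
Character counts:
  'a': 2
  'b': 4
  'c': 1
  'd': 1
  'e': 1
Maximum frequency: 4

4


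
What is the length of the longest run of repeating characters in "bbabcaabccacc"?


Input: "bbabcaabccacc"
Scanning for longest run:
  Position 1 ('b'): continues run of 'b', length=2
  Position 2 ('a'): new char, reset run to 1
  Position 3 ('b'): new char, reset run to 1
  Position 4 ('c'): new char, reset run to 1
  Position 5 ('a'): new char, reset run to 1
  Position 6 ('a'): continues run of 'a', length=2
  Position 7 ('b'): new char, reset run to 1
  Position 8 ('c'): new char, reset run to 1
  Position 9 ('c'): continues run of 'c', length=2
  Position 10 ('a'): new char, reset run to 1
  Position 11 ('c'): new char, reset run to 1
  Position 12 ('c'): continues run of 'c', length=2
Longest run: 'b' with length 2

2


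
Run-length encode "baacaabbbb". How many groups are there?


Input: baacaabbbb
Scanning for consecutive runs:
  Group 1: 'b' x 1 (positions 0-0)
  Group 2: 'a' x 2 (positions 1-2)
  Group 3: 'c' x 1 (positions 3-3)
  Group 4: 'a' x 2 (positions 4-5)
  Group 5: 'b' x 4 (positions 6-9)
Total groups: 5

5


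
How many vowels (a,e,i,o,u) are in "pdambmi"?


Input: pdambmi
Checking each character:
  'p' at position 0: consonant
  'd' at position 1: consonant
  'a' at position 2: vowel (running total: 1)
  'm' at position 3: consonant
  'b' at position 4: consonant
  'm' at position 5: consonant
  'i' at position 6: vowel (running total: 2)
Total vowels: 2

2


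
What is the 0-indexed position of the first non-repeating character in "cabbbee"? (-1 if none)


Input: cabbbee
Character frequencies:
  'a': 1
  'b': 3
  'c': 1
  'e': 2
Scanning left to right for freq == 1:
  Position 0 ('c'): unique! => answer = 0

0


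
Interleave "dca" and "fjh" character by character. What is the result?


Interleaving "dca" and "fjh":
  Position 0: 'd' from first, 'f' from second => "df"
  Position 1: 'c' from first, 'j' from second => "cj"
  Position 2: 'a' from first, 'h' from second => "ah"
Result: dfcjah

dfcjah


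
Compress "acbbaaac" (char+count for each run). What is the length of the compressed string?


Input: acbbaaac
Runs:
  'a' x 1 => "a1"
  'c' x 1 => "c1"
  'b' x 2 => "b2"
  'a' x 3 => "a3"
  'c' x 1 => "c1"
Compressed: "a1c1b2a3c1"
Compressed length: 10

10


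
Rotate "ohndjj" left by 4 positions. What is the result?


Input: "ohndjj", rotate left by 4
First 4 characters: "ohnd"
Remaining characters: "jj"
Concatenate remaining + first: "jj" + "ohnd" = "jjohnd"

jjohnd


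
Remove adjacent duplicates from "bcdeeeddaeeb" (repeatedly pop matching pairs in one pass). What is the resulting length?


Input: bcdeeeddaeeb
Stack-based adjacent duplicate removal:
  Read 'b': push. Stack: b
  Read 'c': push. Stack: bc
  Read 'd': push. Stack: bcd
  Read 'e': push. Stack: bcde
  Read 'e': matches stack top 'e' => pop. Stack: bcd
  Read 'e': push. Stack: bcde
  Read 'd': push. Stack: bcded
  Read 'd': matches stack top 'd' => pop. Stack: bcde
  Read 'a': push. Stack: bcdea
  Read 'e': push. Stack: bcdeae
  Read 'e': matches stack top 'e' => pop. Stack: bcdea
  Read 'b': push. Stack: bcdeab
Final stack: "bcdeab" (length 6)

6


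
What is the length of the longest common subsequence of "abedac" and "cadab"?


LCS of "abedac" and "cadab"
DP table:
           c    a    d    a    b
      0    0    0    0    0    0
  a   0    0    1    1    1    1
  b   0    0    1    1    1    2
  e   0    0    1    1    1    2
  d   0    0    1    2    2    2
  a   0    0    1    2    3    3
  c   0    1    1    2    3    3
LCS length = dp[6][5] = 3

3


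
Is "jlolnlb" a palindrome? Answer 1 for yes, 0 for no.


Input: jlolnlb
Reversed: blnlolj
  Compare pos 0 ('j') with pos 6 ('b'): MISMATCH
  Compare pos 1 ('l') with pos 5 ('l'): match
  Compare pos 2 ('o') with pos 4 ('n'): MISMATCH
Result: not a palindrome

0


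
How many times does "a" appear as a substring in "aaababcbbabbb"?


Searching for "a" in "aaababcbbabbb"
Scanning each position:
  Position 0: "a" => MATCH
  Position 1: "a" => MATCH
  Position 2: "a" => MATCH
  Position 3: "b" => no
  Position 4: "a" => MATCH
  Position 5: "b" => no
  Position 6: "c" => no
  Position 7: "b" => no
  Position 8: "b" => no
  Position 9: "a" => MATCH
  Position 10: "b" => no
  Position 11: "b" => no
  Position 12: "b" => no
Total occurrences: 5

5


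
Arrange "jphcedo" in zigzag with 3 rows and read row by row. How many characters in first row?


Zigzag "jphcedo" into 3 rows:
Placing characters:
  'j' => row 0
  'p' => row 1
  'h' => row 2
  'c' => row 1
  'e' => row 0
  'd' => row 1
  'o' => row 2
Rows:
  Row 0: "je"
  Row 1: "pcd"
  Row 2: "ho"
First row length: 2

2


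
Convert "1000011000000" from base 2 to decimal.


Input: "1000011000000" in base 2
Positional expansion:
  Digit '1' (value 1) x 2^12 = 4096
  Digit '0' (value 0) x 2^11 = 0
  Digit '0' (value 0) x 2^10 = 0
  Digit '0' (value 0) x 2^9 = 0
  Digit '0' (value 0) x 2^8 = 0
  Digit '1' (value 1) x 2^7 = 128
  Digit '1' (value 1) x 2^6 = 64
  Digit '0' (value 0) x 2^5 = 0
  Digit '0' (value 0) x 2^4 = 0
  Digit '0' (value 0) x 2^3 = 0
  Digit '0' (value 0) x 2^2 = 0
  Digit '0' (value 0) x 2^1 = 0
  Digit '0' (value 0) x 2^0 = 0
Sum = 4288

4288


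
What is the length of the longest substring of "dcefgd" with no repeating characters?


Input: "dcefgd"
Sliding window (track last position of each char):
  Position 0 ('d'): window [0,0] length 1 -- new best
  Position 1 ('c'): window [0,1] length 2 -- new best
  Position 2 ('e'): window [0,2] length 3 -- new best
  Position 3 ('f'): window [0,3] length 4 -- new best
  Position 4 ('g'): window [0,4] length 5 -- new best
  Position 5 ('d'): repeat (last at 0), move window start to 1
  Position 5 ('d'): window [1,5] length 5
Longest substring with no repeats: "dcefg" with length 5

5


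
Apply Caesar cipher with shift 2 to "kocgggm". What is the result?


Caesar cipher: shift "kocgggm" by 2
  'k' (pos 10) + 2 = pos 12 = 'm'
  'o' (pos 14) + 2 = pos 16 = 'q'
  'c' (pos 2) + 2 = pos 4 = 'e'
  'g' (pos 6) + 2 = pos 8 = 'i'
  'g' (pos 6) + 2 = pos 8 = 'i'
  'g' (pos 6) + 2 = pos 8 = 'i'
  'm' (pos 12) + 2 = pos 14 = 'o'
Result: mqeiiio

mqeiiio


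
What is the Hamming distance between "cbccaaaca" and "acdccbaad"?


Comparing "cbccaaaca" and "acdccbaad" position by position:
  Position 0: 'c' vs 'a' => differ
  Position 1: 'b' vs 'c' => differ
  Position 2: 'c' vs 'd' => differ
  Position 3: 'c' vs 'c' => same
  Position 4: 'a' vs 'c' => differ
  Position 5: 'a' vs 'b' => differ
  Position 6: 'a' vs 'a' => same
  Position 7: 'c' vs 'a' => differ
  Position 8: 'a' vs 'd' => differ
Total differences (Hamming distance): 7

7


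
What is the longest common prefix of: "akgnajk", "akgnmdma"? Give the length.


Words: akgnajk, akgnmdma
  Position 0: all 'a' => match
  Position 1: all 'k' => match
  Position 2: all 'g' => match
  Position 3: all 'n' => match
  Position 4: ('a', 'm') => mismatch, stop
LCP = "akgn" (length 4)

4


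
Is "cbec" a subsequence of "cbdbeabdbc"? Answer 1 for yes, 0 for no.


Check if "cbec" is a subsequence of "cbdbeabdbc"
Greedy scan:
  Position 0 ('c'): matches sub[0] = 'c'
  Position 1 ('b'): matches sub[1] = 'b'
  Position 2 ('d'): no match needed
  Position 3 ('b'): no match needed
  Position 4 ('e'): matches sub[2] = 'e'
  Position 5 ('a'): no match needed
  Position 6 ('b'): no match needed
  Position 7 ('d'): no match needed
  Position 8 ('b'): no match needed
  Position 9 ('c'): matches sub[3] = 'c'
All 4 characters matched => is a subsequence

1


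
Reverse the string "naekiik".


Input: naekiik
Reading characters right to left:
  Position 6: 'k'
  Position 5: 'i'
  Position 4: 'i'
  Position 3: 'k'
  Position 2: 'e'
  Position 1: 'a'
  Position 0: 'n'
Reversed: kiikean

kiikean


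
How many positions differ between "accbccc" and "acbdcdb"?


Comparing "accbccc" and "acbdcdb" position by position:
  Position 0: 'a' vs 'a' => same
  Position 1: 'c' vs 'c' => same
  Position 2: 'c' vs 'b' => DIFFER
  Position 3: 'b' vs 'd' => DIFFER
  Position 4: 'c' vs 'c' => same
  Position 5: 'c' vs 'd' => DIFFER
  Position 6: 'c' vs 'b' => DIFFER
Positions that differ: 4

4


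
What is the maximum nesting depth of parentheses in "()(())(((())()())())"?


Input: "()(())(((())()())())"
Tracking depth:
  Position 0 '(': depth becomes 1
  Position 1 ')': depth becomes 0
  Position 2 '(': depth becomes 1
  Position 3 '(': depth becomes 2
  Position 4 ')': depth becomes 1
  Position 5 ')': depth becomes 0
  Position 6 '(': depth becomes 1
  Position 7 '(': depth becomes 2
  Position 8 '(': depth becomes 3
  Position 9 '(': depth becomes 4
  Position 10 ')': depth becomes 3
  Position 11 ')': depth becomes 2
  Position 12 '(': depth becomes 3
  Position 13 ')': depth becomes 2
  Position 14 '(': depth becomes 3
  Position 15 ')': depth becomes 2
  Position 16 ')': depth becomes 1
  Position 17 '(': depth becomes 2
  Position 18 ')': depth becomes 1
  Position 19 ')': depth becomes 0
Maximum depth reached: 4

4


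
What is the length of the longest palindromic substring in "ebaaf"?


Input: "ebaaf"
Checking substrings for palindromes:
  [2:4] "aa" (len 2) => palindrome
Longest palindromic substring: "aa" with length 2

2


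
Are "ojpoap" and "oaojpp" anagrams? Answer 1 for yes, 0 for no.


Strings: "ojpoap", "oaojpp"
Sorted first:  ajoopp
Sorted second: ajoopp
Sorted forms match => anagrams

1


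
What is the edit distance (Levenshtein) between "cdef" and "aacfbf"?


Computing edit distance: "cdef" -> "aacfbf"
DP table:
           a    a    c    f    b    f
      0    1    2    3    4    5    6
  c   1    1    2    2    3    4    5
  d   2    2    2    3    3    4    5
  e   3    3    3    3    4    4    5
  f   4    4    4    4    3    4    4
Edit distance = dp[4][6] = 4

4


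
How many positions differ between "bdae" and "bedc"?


Comparing "bdae" and "bedc" position by position:
  Position 0: 'b' vs 'b' => same
  Position 1: 'd' vs 'e' => DIFFER
  Position 2: 'a' vs 'd' => DIFFER
  Position 3: 'e' vs 'c' => DIFFER
Positions that differ: 3

3


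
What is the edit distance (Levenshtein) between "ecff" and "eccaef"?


Computing edit distance: "ecff" -> "eccaef"
DP table:
           e    c    c    a    e    f
      0    1    2    3    4    5    6
  e   1    0    1    2    3    4    5
  c   2    1    0    1    2    3    4
  f   3    2    1    1    2    3    3
  f   4    3    2    2    2    3    3
Edit distance = dp[4][6] = 3

3


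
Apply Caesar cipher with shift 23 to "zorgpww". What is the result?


Caesar cipher: shift "zorgpww" by 23
  'z' (pos 25) + 23 = pos 22 = 'w'
  'o' (pos 14) + 23 = pos 11 = 'l'
  'r' (pos 17) + 23 = pos 14 = 'o'
  'g' (pos 6) + 23 = pos 3 = 'd'
  'p' (pos 15) + 23 = pos 12 = 'm'
  'w' (pos 22) + 23 = pos 19 = 't'
  'w' (pos 22) + 23 = pos 19 = 't'
Result: wlodmtt

wlodmtt


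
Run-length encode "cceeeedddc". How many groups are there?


Input: cceeeedddc
Scanning for consecutive runs:
  Group 1: 'c' x 2 (positions 0-1)
  Group 2: 'e' x 4 (positions 2-5)
  Group 3: 'd' x 3 (positions 6-8)
  Group 4: 'c' x 1 (positions 9-9)
Total groups: 4

4


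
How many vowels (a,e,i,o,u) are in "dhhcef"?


Input: dhhcef
Checking each character:
  'd' at position 0: consonant
  'h' at position 1: consonant
  'h' at position 2: consonant
  'c' at position 3: consonant
  'e' at position 4: vowel (running total: 1)
  'f' at position 5: consonant
Total vowels: 1

1


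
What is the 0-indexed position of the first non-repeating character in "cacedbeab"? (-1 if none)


Input: cacedbeab
Character frequencies:
  'a': 2
  'b': 2
  'c': 2
  'd': 1
  'e': 2
Scanning left to right for freq == 1:
  Position 0 ('c'): freq=2, skip
  Position 1 ('a'): freq=2, skip
  Position 2 ('c'): freq=2, skip
  Position 3 ('e'): freq=2, skip
  Position 4 ('d'): unique! => answer = 4

4


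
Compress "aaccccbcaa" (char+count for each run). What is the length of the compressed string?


Input: aaccccbcaa
Runs:
  'a' x 2 => "a2"
  'c' x 4 => "c4"
  'b' x 1 => "b1"
  'c' x 1 => "c1"
  'a' x 2 => "a2"
Compressed: "a2c4b1c1a2"
Compressed length: 10

10


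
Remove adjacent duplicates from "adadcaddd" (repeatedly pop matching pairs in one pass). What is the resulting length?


Input: adadcaddd
Stack-based adjacent duplicate removal:
  Read 'a': push. Stack: a
  Read 'd': push. Stack: ad
  Read 'a': push. Stack: ada
  Read 'd': push. Stack: adad
  Read 'c': push. Stack: adadc
  Read 'a': push. Stack: adadca
  Read 'd': push. Stack: adadcad
  Read 'd': matches stack top 'd' => pop. Stack: adadca
  Read 'd': push. Stack: adadcad
Final stack: "adadcad" (length 7)

7


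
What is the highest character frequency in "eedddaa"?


Input: eedddaa
Character counts:
  'a': 2
  'd': 3
  'e': 2
Maximum frequency: 3

3


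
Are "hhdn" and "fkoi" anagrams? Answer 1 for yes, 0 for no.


Strings: "hhdn", "fkoi"
Sorted first:  dhhn
Sorted second: fiko
Differ at position 0: 'd' vs 'f' => not anagrams

0


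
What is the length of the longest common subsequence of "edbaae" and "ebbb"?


LCS of "edbaae" and "ebbb"
DP table:
           e    b    b    b
      0    0    0    0    0
  e   0    1    1    1    1
  d   0    1    1    1    1
  b   0    1    2    2    2
  a   0    1    2    2    2
  a   0    1    2    2    2
  e   0    1    2    2    2
LCS length = dp[6][4] = 2

2


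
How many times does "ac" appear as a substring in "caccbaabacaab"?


Searching for "ac" in "caccbaabacaab"
Scanning each position:
  Position 0: "ca" => no
  Position 1: "ac" => MATCH
  Position 2: "cc" => no
  Position 3: "cb" => no
  Position 4: "ba" => no
  Position 5: "aa" => no
  Position 6: "ab" => no
  Position 7: "ba" => no
  Position 8: "ac" => MATCH
  Position 9: "ca" => no
  Position 10: "aa" => no
  Position 11: "ab" => no
Total occurrences: 2

2


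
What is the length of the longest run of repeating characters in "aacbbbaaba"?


Input: "aacbbbaaba"
Scanning for longest run:
  Position 1 ('a'): continues run of 'a', length=2
  Position 2 ('c'): new char, reset run to 1
  Position 3 ('b'): new char, reset run to 1
  Position 4 ('b'): continues run of 'b', length=2
  Position 5 ('b'): continues run of 'b', length=3
  Position 6 ('a'): new char, reset run to 1
  Position 7 ('a'): continues run of 'a', length=2
  Position 8 ('b'): new char, reset run to 1
  Position 9 ('a'): new char, reset run to 1
Longest run: 'b' with length 3

3


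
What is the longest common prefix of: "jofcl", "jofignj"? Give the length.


Words: jofcl, jofignj
  Position 0: all 'j' => match
  Position 1: all 'o' => match
  Position 2: all 'f' => match
  Position 3: ('c', 'i') => mismatch, stop
LCP = "jof" (length 3)

3


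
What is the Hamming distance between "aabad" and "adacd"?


Comparing "aabad" and "adacd" position by position:
  Position 0: 'a' vs 'a' => same
  Position 1: 'a' vs 'd' => differ
  Position 2: 'b' vs 'a' => differ
  Position 3: 'a' vs 'c' => differ
  Position 4: 'd' vs 'd' => same
Total differences (Hamming distance): 3

3


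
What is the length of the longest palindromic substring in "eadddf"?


Input: "eadddf"
Checking substrings for palindromes:
  [2:5] "ddd" (len 3) => palindrome
  [2:4] "dd" (len 2) => palindrome
  [3:5] "dd" (len 2) => palindrome
Longest palindromic substring: "ddd" with length 3

3


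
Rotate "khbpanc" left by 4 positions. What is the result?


Input: "khbpanc", rotate left by 4
First 4 characters: "khbp"
Remaining characters: "anc"
Concatenate remaining + first: "anc" + "khbp" = "anckhbp"

anckhbp


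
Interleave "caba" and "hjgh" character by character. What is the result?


Interleaving "caba" and "hjgh":
  Position 0: 'c' from first, 'h' from second => "ch"
  Position 1: 'a' from first, 'j' from second => "aj"
  Position 2: 'b' from first, 'g' from second => "bg"
  Position 3: 'a' from first, 'h' from second => "ah"
Result: chajbgah

chajbgah


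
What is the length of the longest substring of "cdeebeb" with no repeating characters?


Input: "cdeebeb"
Sliding window (track last position of each char):
  Position 0 ('c'): window [0,0] length 1 -- new best
  Position 1 ('d'): window [0,1] length 2 -- new best
  Position 2 ('e'): window [0,2] length 3 -- new best
  Position 3 ('e'): repeat (last at 2), move window start to 3
  Position 3 ('e'): window [3,3] length 1
  Position 4 ('b'): window [3,4] length 2
  Position 5 ('e'): repeat (last at 3), move window start to 4
  Position 5 ('e'): window [4,5] length 2
  Position 6 ('b'): repeat (last at 4), move window start to 5
  Position 6 ('b'): window [5,6] length 2
Longest substring with no repeats: "cde" with length 3

3


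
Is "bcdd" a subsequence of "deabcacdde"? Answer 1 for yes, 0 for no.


Check if "bcdd" is a subsequence of "deabcacdde"
Greedy scan:
  Position 0 ('d'): no match needed
  Position 1 ('e'): no match needed
  Position 2 ('a'): no match needed
  Position 3 ('b'): matches sub[0] = 'b'
  Position 4 ('c'): matches sub[1] = 'c'
  Position 5 ('a'): no match needed
  Position 6 ('c'): no match needed
  Position 7 ('d'): matches sub[2] = 'd'
  Position 8 ('d'): matches sub[3] = 'd'
  Position 9 ('e'): no match needed
All 4 characters matched => is a subsequence

1


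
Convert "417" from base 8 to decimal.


Input: "417" in base 8
Positional expansion:
  Digit '4' (value 4) x 8^2 = 256
  Digit '1' (value 1) x 8^1 = 8
  Digit '7' (value 7) x 8^0 = 7
Sum = 271

271


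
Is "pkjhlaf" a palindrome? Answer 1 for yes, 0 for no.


Input: pkjhlaf
Reversed: falhjkp
  Compare pos 0 ('p') with pos 6 ('f'): MISMATCH
  Compare pos 1 ('k') with pos 5 ('a'): MISMATCH
  Compare pos 2 ('j') with pos 4 ('l'): MISMATCH
Result: not a palindrome

0


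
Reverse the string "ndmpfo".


Input: ndmpfo
Reading characters right to left:
  Position 5: 'o'
  Position 4: 'f'
  Position 3: 'p'
  Position 2: 'm'
  Position 1: 'd'
  Position 0: 'n'
Reversed: ofpmdn

ofpmdn


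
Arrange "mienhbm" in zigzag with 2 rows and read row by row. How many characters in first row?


Zigzag "mienhbm" into 2 rows:
Placing characters:
  'm' => row 0
  'i' => row 1
  'e' => row 0
  'n' => row 1
  'h' => row 0
  'b' => row 1
  'm' => row 0
Rows:
  Row 0: "mehm"
  Row 1: "inb"
First row length: 4

4


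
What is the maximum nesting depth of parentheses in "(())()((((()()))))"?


Input: "(())()((((()()))))"
Tracking depth:
  Position 0 '(': depth becomes 1
  Position 1 '(': depth becomes 2
  Position 2 ')': depth becomes 1
  Position 3 ')': depth becomes 0
  Position 4 '(': depth becomes 1
  Position 5 ')': depth becomes 0
  Position 6 '(': depth becomes 1
  Position 7 '(': depth becomes 2
  Position 8 '(': depth becomes 3
  Position 9 '(': depth becomes 4
  Position 10 '(': depth becomes 5
  Position 11 ')': depth becomes 4
  Position 12 '(': depth becomes 5
  Position 13 ')': depth becomes 4
  Position 14 ')': depth becomes 3
  Position 15 ')': depth becomes 2
  Position 16 ')': depth becomes 1
  Position 17 ')': depth becomes 0
Maximum depth reached: 5

5


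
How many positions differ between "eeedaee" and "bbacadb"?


Comparing "eeedaee" and "bbacadb" position by position:
  Position 0: 'e' vs 'b' => DIFFER
  Position 1: 'e' vs 'b' => DIFFER
  Position 2: 'e' vs 'a' => DIFFER
  Position 3: 'd' vs 'c' => DIFFER
  Position 4: 'a' vs 'a' => same
  Position 5: 'e' vs 'd' => DIFFER
  Position 6: 'e' vs 'b' => DIFFER
Positions that differ: 6

6


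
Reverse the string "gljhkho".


Input: gljhkho
Reading characters right to left:
  Position 6: 'o'
  Position 5: 'h'
  Position 4: 'k'
  Position 3: 'h'
  Position 2: 'j'
  Position 1: 'l'
  Position 0: 'g'
Reversed: ohkhjlg

ohkhjlg


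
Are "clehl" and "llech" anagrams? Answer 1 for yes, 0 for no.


Strings: "clehl", "llech"
Sorted first:  cehll
Sorted second: cehll
Sorted forms match => anagrams

1


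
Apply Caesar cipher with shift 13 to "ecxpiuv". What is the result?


Caesar cipher: shift "ecxpiuv" by 13
  'e' (pos 4) + 13 = pos 17 = 'r'
  'c' (pos 2) + 13 = pos 15 = 'p'
  'x' (pos 23) + 13 = pos 10 = 'k'
  'p' (pos 15) + 13 = pos 2 = 'c'
  'i' (pos 8) + 13 = pos 21 = 'v'
  'u' (pos 20) + 13 = pos 7 = 'h'
  'v' (pos 21) + 13 = pos 8 = 'i'
Result: rpkcvhi

rpkcvhi


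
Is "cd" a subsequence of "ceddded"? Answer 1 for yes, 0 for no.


Check if "cd" is a subsequence of "ceddded"
Greedy scan:
  Position 0 ('c'): matches sub[0] = 'c'
  Position 1 ('e'): no match needed
  Position 2 ('d'): matches sub[1] = 'd'
  Position 3 ('d'): no match needed
  Position 4 ('d'): no match needed
  Position 5 ('e'): no match needed
  Position 6 ('d'): no match needed
All 2 characters matched => is a subsequence

1


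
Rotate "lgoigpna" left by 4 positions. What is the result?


Input: "lgoigpna", rotate left by 4
First 4 characters: "lgoi"
Remaining characters: "gpna"
Concatenate remaining + first: "gpna" + "lgoi" = "gpnalgoi"

gpnalgoi


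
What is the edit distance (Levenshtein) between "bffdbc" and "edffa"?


Computing edit distance: "bffdbc" -> "edffa"
DP table:
           e    d    f    f    a
      0    1    2    3    4    5
  b   1    1    2    3    4    5
  f   2    2    2    2    3    4
  f   3    3    3    2    2    3
  d   4    4    3    3    3    3
  b   5    5    4    4    4    4
  c   6    6    5    5    5    5
Edit distance = dp[6][5] = 5

5


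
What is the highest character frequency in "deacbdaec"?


Input: deacbdaec
Character counts:
  'a': 2
  'b': 1
  'c': 2
  'd': 2
  'e': 2
Maximum frequency: 2

2


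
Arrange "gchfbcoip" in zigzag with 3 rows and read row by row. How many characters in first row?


Zigzag "gchfbcoip" into 3 rows:
Placing characters:
  'g' => row 0
  'c' => row 1
  'h' => row 2
  'f' => row 1
  'b' => row 0
  'c' => row 1
  'o' => row 2
  'i' => row 1
  'p' => row 0
Rows:
  Row 0: "gbp"
  Row 1: "cfci"
  Row 2: "ho"
First row length: 3

3


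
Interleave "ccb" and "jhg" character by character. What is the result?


Interleaving "ccb" and "jhg":
  Position 0: 'c' from first, 'j' from second => "cj"
  Position 1: 'c' from first, 'h' from second => "ch"
  Position 2: 'b' from first, 'g' from second => "bg"
Result: cjchbg

cjchbg


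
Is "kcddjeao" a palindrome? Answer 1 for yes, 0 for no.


Input: kcddjeao
Reversed: oaejddck
  Compare pos 0 ('k') with pos 7 ('o'): MISMATCH
  Compare pos 1 ('c') with pos 6 ('a'): MISMATCH
  Compare pos 2 ('d') with pos 5 ('e'): MISMATCH
  Compare pos 3 ('d') with pos 4 ('j'): MISMATCH
Result: not a palindrome

0


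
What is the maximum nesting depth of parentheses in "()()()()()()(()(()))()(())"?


Input: "()()()()()()(()(()))()(())"
Tracking depth:
  Position 0 '(': depth becomes 1
  Position 1 ')': depth becomes 0
  Position 2 '(': depth becomes 1
  Position 3 ')': depth becomes 0
  Position 4 '(': depth becomes 1
  Position 5 ')': depth becomes 0
  Position 6 '(': depth becomes 1
  Position 7 ')': depth becomes 0
  Position 8 '(': depth becomes 1
  Position 9 ')': depth becomes 0
  Position 10 '(': depth becomes 1
  Position 11 ')': depth becomes 0
  Position 12 '(': depth becomes 1
  Position 13 '(': depth becomes 2
  Position 14 ')': depth becomes 1
  Position 15 '(': depth becomes 2
  Position 16 '(': depth becomes 3
  Position 17 ')': depth becomes 2
  Position 18 ')': depth becomes 1
  Position 19 ')': depth becomes 0
  Position 20 '(': depth becomes 1
  Position 21 ')': depth becomes 0
  Position 22 '(': depth becomes 1
  Position 23 '(': depth becomes 2
  Position 24 ')': depth becomes 1
  Position 25 ')': depth becomes 0
Maximum depth reached: 3

3


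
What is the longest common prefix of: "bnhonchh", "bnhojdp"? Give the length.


Words: bnhonchh, bnhojdp
  Position 0: all 'b' => match
  Position 1: all 'n' => match
  Position 2: all 'h' => match
  Position 3: all 'o' => match
  Position 4: ('n', 'j') => mismatch, stop
LCP = "bnho" (length 4)

4


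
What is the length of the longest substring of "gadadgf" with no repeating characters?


Input: "gadadgf"
Sliding window (track last position of each char):
  Position 0 ('g'): window [0,0] length 1 -- new best
  Position 1 ('a'): window [0,1] length 2 -- new best
  Position 2 ('d'): window [0,2] length 3 -- new best
  Position 3 ('a'): repeat (last at 1), move window start to 2
  Position 3 ('a'): window [2,3] length 2
  Position 4 ('d'): repeat (last at 2), move window start to 3
  Position 4 ('d'): window [3,4] length 2
  Position 5 ('g'): window [3,5] length 3
  Position 6 ('f'): window [3,6] length 4 -- new best
Longest substring with no repeats: "adgf" with length 4

4


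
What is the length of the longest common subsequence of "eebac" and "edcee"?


LCS of "eebac" and "edcee"
DP table:
           e    d    c    e    e
      0    0    0    0    0    0
  e   0    1    1    1    1    1
  e   0    1    1    1    2    2
  b   0    1    1    1    2    2
  a   0    1    1    1    2    2
  c   0    1    1    2    2    2
LCS length = dp[5][5] = 2

2


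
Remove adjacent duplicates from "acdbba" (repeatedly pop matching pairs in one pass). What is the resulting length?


Input: acdbba
Stack-based adjacent duplicate removal:
  Read 'a': push. Stack: a
  Read 'c': push. Stack: ac
  Read 'd': push. Stack: acd
  Read 'b': push. Stack: acdb
  Read 'b': matches stack top 'b' => pop. Stack: acd
  Read 'a': push. Stack: acda
Final stack: "acda" (length 4)

4


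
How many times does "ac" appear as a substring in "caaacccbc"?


Searching for "ac" in "caaacccbc"
Scanning each position:
  Position 0: "ca" => no
  Position 1: "aa" => no
  Position 2: "aa" => no
  Position 3: "ac" => MATCH
  Position 4: "cc" => no
  Position 5: "cc" => no
  Position 6: "cb" => no
  Position 7: "bc" => no
Total occurrences: 1

1


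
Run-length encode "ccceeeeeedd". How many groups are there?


Input: ccceeeeeedd
Scanning for consecutive runs:
  Group 1: 'c' x 3 (positions 0-2)
  Group 2: 'e' x 6 (positions 3-8)
  Group 3: 'd' x 2 (positions 9-10)
Total groups: 3

3


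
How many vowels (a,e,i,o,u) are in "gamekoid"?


Input: gamekoid
Checking each character:
  'g' at position 0: consonant
  'a' at position 1: vowel (running total: 1)
  'm' at position 2: consonant
  'e' at position 3: vowel (running total: 2)
  'k' at position 4: consonant
  'o' at position 5: vowel (running total: 3)
  'i' at position 6: vowel (running total: 4)
  'd' at position 7: consonant
Total vowels: 4

4


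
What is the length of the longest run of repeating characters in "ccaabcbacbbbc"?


Input: "ccaabcbacbbbc"
Scanning for longest run:
  Position 1 ('c'): continues run of 'c', length=2
  Position 2 ('a'): new char, reset run to 1
  Position 3 ('a'): continues run of 'a', length=2
  Position 4 ('b'): new char, reset run to 1
  Position 5 ('c'): new char, reset run to 1
  Position 6 ('b'): new char, reset run to 1
  Position 7 ('a'): new char, reset run to 1
  Position 8 ('c'): new char, reset run to 1
  Position 9 ('b'): new char, reset run to 1
  Position 10 ('b'): continues run of 'b', length=2
  Position 11 ('b'): continues run of 'b', length=3
  Position 12 ('c'): new char, reset run to 1
Longest run: 'b' with length 3

3


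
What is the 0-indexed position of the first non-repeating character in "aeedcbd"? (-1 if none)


Input: aeedcbd
Character frequencies:
  'a': 1
  'b': 1
  'c': 1
  'd': 2
  'e': 2
Scanning left to right for freq == 1:
  Position 0 ('a'): unique! => answer = 0

0


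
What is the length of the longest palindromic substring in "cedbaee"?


Input: "cedbaee"
Checking substrings for palindromes:
  [5:7] "ee" (len 2) => palindrome
Longest palindromic substring: "ee" with length 2

2


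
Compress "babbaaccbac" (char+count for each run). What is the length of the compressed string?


Input: babbaaccbac
Runs:
  'b' x 1 => "b1"
  'a' x 1 => "a1"
  'b' x 2 => "b2"
  'a' x 2 => "a2"
  'c' x 2 => "c2"
  'b' x 1 => "b1"
  'a' x 1 => "a1"
  'c' x 1 => "c1"
Compressed: "b1a1b2a2c2b1a1c1"
Compressed length: 16

16


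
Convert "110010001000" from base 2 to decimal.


Input: "110010001000" in base 2
Positional expansion:
  Digit '1' (value 1) x 2^11 = 2048
  Digit '1' (value 1) x 2^10 = 1024
  Digit '0' (value 0) x 2^9 = 0
  Digit '0' (value 0) x 2^8 = 0
  Digit '1' (value 1) x 2^7 = 128
  Digit '0' (value 0) x 2^6 = 0
  Digit '0' (value 0) x 2^5 = 0
  Digit '0' (value 0) x 2^4 = 0
  Digit '1' (value 1) x 2^3 = 8
  Digit '0' (value 0) x 2^2 = 0
  Digit '0' (value 0) x 2^1 = 0
  Digit '0' (value 0) x 2^0 = 0
Sum = 3208

3208


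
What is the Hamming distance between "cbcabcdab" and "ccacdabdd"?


Comparing "cbcabcdab" and "ccacdabdd" position by position:
  Position 0: 'c' vs 'c' => same
  Position 1: 'b' vs 'c' => differ
  Position 2: 'c' vs 'a' => differ
  Position 3: 'a' vs 'c' => differ
  Position 4: 'b' vs 'd' => differ
  Position 5: 'c' vs 'a' => differ
  Position 6: 'd' vs 'b' => differ
  Position 7: 'a' vs 'd' => differ
  Position 8: 'b' vs 'd' => differ
Total differences (Hamming distance): 8

8


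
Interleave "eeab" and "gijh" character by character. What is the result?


Interleaving "eeab" and "gijh":
  Position 0: 'e' from first, 'g' from second => "eg"
  Position 1: 'e' from first, 'i' from second => "ei"
  Position 2: 'a' from first, 'j' from second => "aj"
  Position 3: 'b' from first, 'h' from second => "bh"
Result: egeiajbh

egeiajbh


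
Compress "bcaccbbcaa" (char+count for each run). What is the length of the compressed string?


Input: bcaccbbcaa
Runs:
  'b' x 1 => "b1"
  'c' x 1 => "c1"
  'a' x 1 => "a1"
  'c' x 2 => "c2"
  'b' x 2 => "b2"
  'c' x 1 => "c1"
  'a' x 2 => "a2"
Compressed: "b1c1a1c2b2c1a2"
Compressed length: 14

14


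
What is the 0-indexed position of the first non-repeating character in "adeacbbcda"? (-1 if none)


Input: adeacbbcda
Character frequencies:
  'a': 3
  'b': 2
  'c': 2
  'd': 2
  'e': 1
Scanning left to right for freq == 1:
  Position 0 ('a'): freq=3, skip
  Position 1 ('d'): freq=2, skip
  Position 2 ('e'): unique! => answer = 2

2


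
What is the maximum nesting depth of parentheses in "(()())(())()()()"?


Input: "(()())(())()()()"
Tracking depth:
  Position 0 '(': depth becomes 1
  Position 1 '(': depth becomes 2
  Position 2 ')': depth becomes 1
  Position 3 '(': depth becomes 2
  Position 4 ')': depth becomes 1
  Position 5 ')': depth becomes 0
  Position 6 '(': depth becomes 1
  Position 7 '(': depth becomes 2
  Position 8 ')': depth becomes 1
  Position 9 ')': depth becomes 0
  Position 10 '(': depth becomes 1
  Position 11 ')': depth becomes 0
  Position 12 '(': depth becomes 1
  Position 13 ')': depth becomes 0
  Position 14 '(': depth becomes 1
  Position 15 ')': depth becomes 0
Maximum depth reached: 2

2


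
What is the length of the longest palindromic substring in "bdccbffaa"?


Input: "bdccbffaa"
Checking substrings for palindromes:
  [2:4] "cc" (len 2) => palindrome
  [5:7] "ff" (len 2) => palindrome
  [7:9] "aa" (len 2) => palindrome
Longest palindromic substring: "cc" with length 2

2


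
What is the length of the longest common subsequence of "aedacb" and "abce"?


LCS of "aedacb" and "abce"
DP table:
           a    b    c    e
      0    0    0    0    0
  a   0    1    1    1    1
  e   0    1    1    1    2
  d   0    1    1    1    2
  a   0    1    1    1    2
  c   0    1    1    2    2
  b   0    1    2    2    2
LCS length = dp[6][4] = 2

2


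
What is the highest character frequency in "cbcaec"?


Input: cbcaec
Character counts:
  'a': 1
  'b': 1
  'c': 3
  'e': 1
Maximum frequency: 3

3


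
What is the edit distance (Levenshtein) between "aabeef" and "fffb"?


Computing edit distance: "aabeef" -> "fffb"
DP table:
           f    f    f    b
      0    1    2    3    4
  a   1    1    2    3    4
  a   2    2    2    3    4
  b   3    3    3    3    3
  e   4    4    4    4    4
  e   5    5    5    5    5
  f   6    5    5    5    6
Edit distance = dp[6][4] = 6

6


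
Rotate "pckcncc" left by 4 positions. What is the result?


Input: "pckcncc", rotate left by 4
First 4 characters: "pckc"
Remaining characters: "ncc"
Concatenate remaining + first: "ncc" + "pckc" = "nccpckc"

nccpckc


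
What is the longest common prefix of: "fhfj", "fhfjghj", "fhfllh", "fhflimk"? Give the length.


Words: fhfj, fhfjghj, fhfllh, fhflimk
  Position 0: all 'f' => match
  Position 1: all 'h' => match
  Position 2: all 'f' => match
  Position 3: ('j', 'j', 'l', 'l') => mismatch, stop
LCP = "fhf" (length 3)

3


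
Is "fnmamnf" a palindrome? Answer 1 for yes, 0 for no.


Input: fnmamnf
Reversed: fnmamnf
  Compare pos 0 ('f') with pos 6 ('f'): match
  Compare pos 1 ('n') with pos 5 ('n'): match
  Compare pos 2 ('m') with pos 4 ('m'): match
Result: palindrome

1


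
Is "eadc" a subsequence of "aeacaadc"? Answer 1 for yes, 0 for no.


Check if "eadc" is a subsequence of "aeacaadc"
Greedy scan:
  Position 0 ('a'): no match needed
  Position 1 ('e'): matches sub[0] = 'e'
  Position 2 ('a'): matches sub[1] = 'a'
  Position 3 ('c'): no match needed
  Position 4 ('a'): no match needed
  Position 5 ('a'): no match needed
  Position 6 ('d'): matches sub[2] = 'd'
  Position 7 ('c'): matches sub[3] = 'c'
All 4 characters matched => is a subsequence

1


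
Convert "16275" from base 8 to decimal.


Input: "16275" in base 8
Positional expansion:
  Digit '1' (value 1) x 8^4 = 4096
  Digit '6' (value 6) x 8^3 = 3072
  Digit '2' (value 2) x 8^2 = 128
  Digit '7' (value 7) x 8^1 = 56
  Digit '5' (value 5) x 8^0 = 5
Sum = 7357

7357


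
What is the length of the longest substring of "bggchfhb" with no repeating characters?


Input: "bggchfhb"
Sliding window (track last position of each char):
  Position 0 ('b'): window [0,0] length 1 -- new best
  Position 1 ('g'): window [0,1] length 2 -- new best
  Position 2 ('g'): repeat (last at 1), move window start to 2
  Position 2 ('g'): window [2,2] length 1
  Position 3 ('c'): window [2,3] length 2
  Position 4 ('h'): window [2,4] length 3 -- new best
  Position 5 ('f'): window [2,5] length 4 -- new best
  Position 6 ('h'): repeat (last at 4), move window start to 5
  Position 6 ('h'): window [5,6] length 2
  Position 7 ('b'): window [5,7] length 3
Longest substring with no repeats: "gchf" with length 4

4


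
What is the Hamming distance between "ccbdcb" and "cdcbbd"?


Comparing "ccbdcb" and "cdcbbd" position by position:
  Position 0: 'c' vs 'c' => same
  Position 1: 'c' vs 'd' => differ
  Position 2: 'b' vs 'c' => differ
  Position 3: 'd' vs 'b' => differ
  Position 4: 'c' vs 'b' => differ
  Position 5: 'b' vs 'd' => differ
Total differences (Hamming distance): 5

5


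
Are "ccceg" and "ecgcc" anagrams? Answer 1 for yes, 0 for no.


Strings: "ccceg", "ecgcc"
Sorted first:  ccceg
Sorted second: ccceg
Sorted forms match => anagrams

1


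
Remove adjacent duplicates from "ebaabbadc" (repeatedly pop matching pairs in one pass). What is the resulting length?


Input: ebaabbadc
Stack-based adjacent duplicate removal:
  Read 'e': push. Stack: e
  Read 'b': push. Stack: eb
  Read 'a': push. Stack: eba
  Read 'a': matches stack top 'a' => pop. Stack: eb
  Read 'b': matches stack top 'b' => pop. Stack: e
  Read 'b': push. Stack: eb
  Read 'a': push. Stack: eba
  Read 'd': push. Stack: ebad
  Read 'c': push. Stack: ebadc
Final stack: "ebadc" (length 5)

5


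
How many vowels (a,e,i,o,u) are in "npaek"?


Input: npaek
Checking each character:
  'n' at position 0: consonant
  'p' at position 1: consonant
  'a' at position 2: vowel (running total: 1)
  'e' at position 3: vowel (running total: 2)
  'k' at position 4: consonant
Total vowels: 2

2


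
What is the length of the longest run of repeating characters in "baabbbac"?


Input: "baabbbac"
Scanning for longest run:
  Position 1 ('a'): new char, reset run to 1
  Position 2 ('a'): continues run of 'a', length=2
  Position 3 ('b'): new char, reset run to 1
  Position 4 ('b'): continues run of 'b', length=2
  Position 5 ('b'): continues run of 'b', length=3
  Position 6 ('a'): new char, reset run to 1
  Position 7 ('c'): new char, reset run to 1
Longest run: 'b' with length 3

3


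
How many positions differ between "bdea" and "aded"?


Comparing "bdea" and "aded" position by position:
  Position 0: 'b' vs 'a' => DIFFER
  Position 1: 'd' vs 'd' => same
  Position 2: 'e' vs 'e' => same
  Position 3: 'a' vs 'd' => DIFFER
Positions that differ: 2

2


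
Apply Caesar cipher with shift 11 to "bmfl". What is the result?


Caesar cipher: shift "bmfl" by 11
  'b' (pos 1) + 11 = pos 12 = 'm'
  'm' (pos 12) + 11 = pos 23 = 'x'
  'f' (pos 5) + 11 = pos 16 = 'q'
  'l' (pos 11) + 11 = pos 22 = 'w'
Result: mxqw

mxqw


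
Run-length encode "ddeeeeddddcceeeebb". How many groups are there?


Input: ddeeeeddddcceeeebb
Scanning for consecutive runs:
  Group 1: 'd' x 2 (positions 0-1)
  Group 2: 'e' x 4 (positions 2-5)
  Group 3: 'd' x 4 (positions 6-9)
  Group 4: 'c' x 2 (positions 10-11)
  Group 5: 'e' x 4 (positions 12-15)
  Group 6: 'b' x 2 (positions 16-17)
Total groups: 6

6
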